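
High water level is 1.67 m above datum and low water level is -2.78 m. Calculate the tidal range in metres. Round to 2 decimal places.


Tidal range = High water - Low water
Tidal range = 1.67 - (-2.78)
Tidal range = 4.45 m

4.45


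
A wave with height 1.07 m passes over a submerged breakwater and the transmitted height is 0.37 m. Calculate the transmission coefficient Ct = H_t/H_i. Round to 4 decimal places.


Ct = H_t / H_i
Ct = 0.37 / 1.07
Ct = 0.3458

0.3458


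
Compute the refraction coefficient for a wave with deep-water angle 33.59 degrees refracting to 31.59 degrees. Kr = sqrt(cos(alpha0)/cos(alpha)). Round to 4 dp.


Kr = sqrt(cos(alpha0) / cos(alpha))
cos(33.59) = 0.833018
cos(31.59) = 0.851818
Kr = sqrt(0.833018 / 0.851818)
Kr = sqrt(0.977929)
Kr = 0.9889

0.9889


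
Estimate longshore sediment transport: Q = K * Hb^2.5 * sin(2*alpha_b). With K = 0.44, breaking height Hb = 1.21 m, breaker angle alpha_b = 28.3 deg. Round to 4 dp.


Q = K * Hb^2.5 * sin(2 * alpha_b)
Hb^2.5 = 1.21^2.5 = 1.610510
sin(2 * 28.3) = sin(56.6) = 0.834848
Q = 0.44 * 1.610510 * 0.834848
Q = 0.5916 m^3/s

0.5916


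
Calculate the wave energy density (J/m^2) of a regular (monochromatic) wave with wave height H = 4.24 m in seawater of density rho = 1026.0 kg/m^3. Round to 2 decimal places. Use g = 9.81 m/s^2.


E = (1/8) * rho * g * H^2
E = (1/8) * 1026.0 * 9.81 * 4.24^2
E = 0.125 * 1026.0 * 9.81 * 17.9776
E = 22618.20 J/m^2

22618.20


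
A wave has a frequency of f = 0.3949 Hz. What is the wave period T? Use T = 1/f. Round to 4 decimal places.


T = 1 / f
T = 1 / 0.3949
T = 2.5323 s

2.5323


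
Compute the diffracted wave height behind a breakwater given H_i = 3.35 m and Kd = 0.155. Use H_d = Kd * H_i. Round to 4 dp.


H_d = Kd * H_i
H_d = 0.155 * 3.35
H_d = 0.5193 m

0.5193


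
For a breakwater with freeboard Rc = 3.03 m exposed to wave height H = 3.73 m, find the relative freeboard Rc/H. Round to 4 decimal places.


Relative freeboard = Rc / H
= 3.03 / 3.73
= 0.8123

0.8123


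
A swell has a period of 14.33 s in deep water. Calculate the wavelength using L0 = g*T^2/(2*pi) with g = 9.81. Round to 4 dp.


L0 = g * T^2 / (2 * pi)
L0 = 9.81 * 14.33^2 / (2 * pi)
L0 = 9.81 * 205.3489 / 6.28319
L0 = 2014.4727 / 6.28319
L0 = 320.6133 m

320.6133


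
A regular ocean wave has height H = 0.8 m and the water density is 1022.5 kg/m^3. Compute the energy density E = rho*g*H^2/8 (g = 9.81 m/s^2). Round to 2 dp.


E = (1/8) * rho * g * H^2
E = (1/8) * 1022.5 * 9.81 * 0.8^2
E = 0.125 * 1022.5 * 9.81 * 0.6400
E = 802.46 J/m^2

802.46


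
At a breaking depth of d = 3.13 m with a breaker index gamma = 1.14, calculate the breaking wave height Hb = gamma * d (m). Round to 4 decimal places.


Hb = gamma * d
Hb = 1.14 * 3.13
Hb = 3.5682 m

3.5682


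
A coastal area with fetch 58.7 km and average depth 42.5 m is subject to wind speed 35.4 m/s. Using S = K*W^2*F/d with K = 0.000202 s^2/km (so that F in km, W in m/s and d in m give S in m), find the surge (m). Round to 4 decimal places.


S = K * W^2 * F / d
W^2 = 35.4^2 = 1253.16
S = 0.000202 * 1253.16 * 58.7 / 42.5
Numerator = 0.000202 * 1253.16 * 58.7 = 14.859219
S = 14.859219 / 42.5 = 0.3496 m

0.3496


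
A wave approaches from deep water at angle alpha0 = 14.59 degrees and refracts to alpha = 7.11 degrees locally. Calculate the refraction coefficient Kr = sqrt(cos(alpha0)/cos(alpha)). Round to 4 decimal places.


Kr = sqrt(cos(alpha0) / cos(alpha))
cos(14.59) = 0.967753
cos(7.11) = 0.992310
Kr = sqrt(0.967753 / 0.992310)
Kr = sqrt(0.975253)
Kr = 0.9875

0.9875


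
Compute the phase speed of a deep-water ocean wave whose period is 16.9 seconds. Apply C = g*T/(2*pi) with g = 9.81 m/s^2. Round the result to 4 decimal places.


We use the deep-water celerity formula:
C = g * T / (2 * pi)
C = 9.81 * 16.9 / (2 * 3.14159...)
C = 165.789000 / 6.283185
C = 26.3861 m/s

26.3861


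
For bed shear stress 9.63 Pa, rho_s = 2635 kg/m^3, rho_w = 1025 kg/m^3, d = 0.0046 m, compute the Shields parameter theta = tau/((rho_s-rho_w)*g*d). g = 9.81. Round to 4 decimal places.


theta = tau / ((rho_s - rho_w) * g * d)
rho_s - rho_w = 2635 - 1025 = 1610
Denominator = 1610 * 9.81 * 0.0046 = 72.652860
theta = 9.63 / 72.652860
theta = 0.1325

0.1325


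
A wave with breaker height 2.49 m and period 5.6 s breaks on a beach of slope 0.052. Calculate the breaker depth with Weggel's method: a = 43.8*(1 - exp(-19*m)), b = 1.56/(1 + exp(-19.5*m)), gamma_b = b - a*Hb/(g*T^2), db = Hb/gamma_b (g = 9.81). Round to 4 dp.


a = 43.8 * (1 - exp(-19 * m))
exp(-19 * 0.052) = exp(-0.9880) = 0.372321
a = 43.8 * (1 - 0.372321) = 27.492358
b = 1.56 / (1 + exp(-19.5 * m))
exp(-19.5 * 0.052) = exp(-1.0140) = 0.362765
b = 1.56 / (1 + 0.362765) = 1.144731
Hb / (g * T^2) = 2.49 / (9.81 * 5.6^2) = 2.49 / 307.6416 = 0.00809383
gamma_b = b - a * Hb/(g*T^2) = 1.144731 - 27.492358 * 0.00809383 = 0.922213
db = Hb / gamma_b = 2.49 / 0.922213
db = 2.7000 m

2.7000


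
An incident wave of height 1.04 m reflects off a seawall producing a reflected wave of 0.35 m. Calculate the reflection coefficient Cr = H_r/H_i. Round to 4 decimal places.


Cr = H_r / H_i
Cr = 0.35 / 1.04
Cr = 0.3365

0.3365


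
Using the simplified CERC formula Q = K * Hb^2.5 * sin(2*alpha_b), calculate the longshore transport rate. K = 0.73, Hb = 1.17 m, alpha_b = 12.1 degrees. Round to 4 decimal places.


Q = K * Hb^2.5 * sin(2 * alpha_b)
Hb^2.5 = 1.17^2.5 = 1.480692
sin(2 * 12.1) = sin(24.2) = 0.409923
Q = 0.73 * 1.480692 * 0.409923
Q = 0.4431 m^3/s

0.4431


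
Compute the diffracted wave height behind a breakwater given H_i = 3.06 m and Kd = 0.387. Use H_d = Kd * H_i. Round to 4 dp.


H_d = Kd * H_i
H_d = 0.387 * 3.06
H_d = 1.1842 m

1.1842


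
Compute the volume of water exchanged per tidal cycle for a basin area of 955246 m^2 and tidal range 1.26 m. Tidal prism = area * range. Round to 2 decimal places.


Tidal prism = Area * Tidal range
P = 955246 * 1.26
P = 1203609.96 m^3

1203609.96


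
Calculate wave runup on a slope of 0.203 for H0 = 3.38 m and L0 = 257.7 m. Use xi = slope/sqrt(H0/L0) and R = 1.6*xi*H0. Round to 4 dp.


xi = slope / sqrt(H0/L0)
H0/L0 = 3.38/257.7 = 0.013116
sqrt(0.013116) = 0.114525
xi = 0.203 / 0.114525 = 1.772535
R = 1.6 * xi * H0 = 1.6 * 1.772535 * 3.38
R = 9.5859 m

9.5859


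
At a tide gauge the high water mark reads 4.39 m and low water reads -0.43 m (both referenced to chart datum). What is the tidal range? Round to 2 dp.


Tidal range = High water - Low water
Tidal range = 4.39 - (-0.43)
Tidal range = 4.82 m

4.82


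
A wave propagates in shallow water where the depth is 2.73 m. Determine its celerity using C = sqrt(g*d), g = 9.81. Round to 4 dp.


Using the shallow-water approximation:
C = sqrt(g * d) = sqrt(9.81 * 2.73)
C = sqrt(26.7813)
C = 5.1751 m/s

5.1751


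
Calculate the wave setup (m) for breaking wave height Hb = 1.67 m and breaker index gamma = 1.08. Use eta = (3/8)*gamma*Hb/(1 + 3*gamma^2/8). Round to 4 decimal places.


eta = (3/8) * gamma * Hb / (1 + 3*gamma^2/8)
Numerator = (3/8) * 1.08 * 1.67 = 0.676350
Denominator = 1 + 3*1.08^2/8 = 1 + 0.437400 = 1.437400
eta = 0.676350 / 1.437400
eta = 0.4705 m

0.4705


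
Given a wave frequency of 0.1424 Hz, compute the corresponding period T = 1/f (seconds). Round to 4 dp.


T = 1 / f
T = 1 / 0.1424
T = 7.0225 s

7.0225


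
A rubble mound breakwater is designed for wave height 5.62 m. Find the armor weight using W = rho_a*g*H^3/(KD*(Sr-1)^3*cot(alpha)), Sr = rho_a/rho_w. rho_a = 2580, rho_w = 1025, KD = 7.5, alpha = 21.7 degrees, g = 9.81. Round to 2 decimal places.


Sr = rho_a / rho_w = 2580 / 1025 = 2.517073
(Sr - 1) = 1.517073
(Sr - 1)^3 = 3.491561
cot(21.7) = 1 / tan(21.7) = 1 / 0.397948 = 2.512889
Numerator = 2580 * 9.81 * 5.62^3 = 4492599.0408
Denominator = 7.5 * 3.491561 * 2.512889 = 65.804283
W = 4492599.0408 / 65.804283
W = 68272.14 N

68272.14


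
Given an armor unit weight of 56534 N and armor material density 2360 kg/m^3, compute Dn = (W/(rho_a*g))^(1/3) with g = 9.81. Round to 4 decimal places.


V = W / (rho_a * g)
V = 56534 / (2360 * 9.81)
V = 56534 / 23151.60
V = 2.441905 m^3
Dn = V^(1/3) = 2.441905^(1/3)
Dn = 1.3466 m

1.3466


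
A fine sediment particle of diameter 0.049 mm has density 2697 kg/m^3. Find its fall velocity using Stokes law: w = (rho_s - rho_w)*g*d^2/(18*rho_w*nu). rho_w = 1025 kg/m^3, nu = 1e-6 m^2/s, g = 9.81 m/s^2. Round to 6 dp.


w = (rho_s - rho_w) * g * d^2 / (18 * rho_w * nu)
d = 0.049 mm = 0.000049 m
rho_s - rho_w = 2697 - 1025 = 1672
Numerator = 1672 * 9.81 * (0.000049)^2 = 0.000039381970
Denominator = 18 * 1025 * 1e-6 = 0.018450
w = 0.002135 m/s

0.002135


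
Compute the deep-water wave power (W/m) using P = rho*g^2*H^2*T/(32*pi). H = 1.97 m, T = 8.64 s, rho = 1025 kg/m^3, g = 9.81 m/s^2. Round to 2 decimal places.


P = rho * g^2 * H^2 * T / (32 * pi)
P = 1025 * 9.81^2 * 1.97^2 * 8.64 / (32 * pi)
P = 1025 * 96.2361 * 3.8809 * 8.64 / 100.53096
P = 32900.93 W/m

32900.93


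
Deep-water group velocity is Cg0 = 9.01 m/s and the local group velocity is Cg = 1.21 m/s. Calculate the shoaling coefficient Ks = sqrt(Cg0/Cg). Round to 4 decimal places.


Ks = sqrt(Cg0 / Cg)
Ks = sqrt(9.01 / 1.21)
Ks = sqrt(7.4463)
Ks = 2.7288

2.7288


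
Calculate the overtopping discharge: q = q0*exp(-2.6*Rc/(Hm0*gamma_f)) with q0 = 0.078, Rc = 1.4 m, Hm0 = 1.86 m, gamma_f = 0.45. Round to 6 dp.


q = q0 * exp(-2.6 * Rc / (Hm0 * gamma_f))
Exponent = -2.6 * 1.4 / (1.86 * 0.45)
= -2.6 * 1.4 / 0.8370
= -4.348865
exp(-4.348865) = 0.012921
q = 0.078 * 0.012921
q = 0.001008 m^3/s/m

0.001008


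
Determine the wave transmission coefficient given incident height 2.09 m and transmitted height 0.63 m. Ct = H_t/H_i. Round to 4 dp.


Ct = H_t / H_i
Ct = 0.63 / 2.09
Ct = 0.3014

0.3014


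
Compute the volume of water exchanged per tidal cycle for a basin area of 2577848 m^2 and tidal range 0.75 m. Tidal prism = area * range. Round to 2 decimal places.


Tidal prism = Area * Tidal range
P = 2577848 * 0.75
P = 1933386.00 m^3

1933386.00


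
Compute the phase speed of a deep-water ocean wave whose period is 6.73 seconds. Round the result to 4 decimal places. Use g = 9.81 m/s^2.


We use the deep-water celerity formula:
C = g * T / (2 * pi)
C = 9.81 * 6.73 / (2 * 3.14159...)
C = 66.021300 / 6.283185
C = 10.5076 m/s

10.5076


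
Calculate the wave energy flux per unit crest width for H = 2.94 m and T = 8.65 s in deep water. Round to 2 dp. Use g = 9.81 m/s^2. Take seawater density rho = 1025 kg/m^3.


P = rho * g^2 * H^2 * T / (32 * pi)
P = 1025 * 9.81^2 * 2.94^2 * 8.65 / (32 * pi)
P = 1025 * 96.2361 * 8.6436 * 8.65 / 100.53096
P = 73362.28 W/m

73362.28


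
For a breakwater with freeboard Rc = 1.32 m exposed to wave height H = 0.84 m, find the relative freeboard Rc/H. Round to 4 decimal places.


Relative freeboard = Rc / H
= 1.32 / 0.84
= 1.5714

1.5714


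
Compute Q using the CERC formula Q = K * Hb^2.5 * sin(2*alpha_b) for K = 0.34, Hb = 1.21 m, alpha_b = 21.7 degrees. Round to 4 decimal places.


Q = K * Hb^2.5 * sin(2 * alpha_b)
Hb^2.5 = 1.21^2.5 = 1.610510
sin(2 * 21.7) = sin(43.4) = 0.687088
Q = 0.34 * 1.610510 * 0.687088
Q = 0.3762 m^3/s

0.3762


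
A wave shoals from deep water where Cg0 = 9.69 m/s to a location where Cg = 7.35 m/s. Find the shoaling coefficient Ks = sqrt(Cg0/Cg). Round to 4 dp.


Ks = sqrt(Cg0 / Cg)
Ks = sqrt(9.69 / 7.35)
Ks = sqrt(1.3184)
Ks = 1.1482

1.1482


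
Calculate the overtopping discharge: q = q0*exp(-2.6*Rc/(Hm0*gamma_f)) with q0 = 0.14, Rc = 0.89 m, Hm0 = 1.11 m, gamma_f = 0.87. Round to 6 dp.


q = q0 * exp(-2.6 * Rc / (Hm0 * gamma_f))
Exponent = -2.6 * 0.89 / (1.11 * 0.87)
= -2.6 * 0.89 / 0.9657
= -2.396189
exp(-2.396189) = 0.091064
q = 0.14 * 0.091064
q = 0.012749 m^3/s/m

0.012749


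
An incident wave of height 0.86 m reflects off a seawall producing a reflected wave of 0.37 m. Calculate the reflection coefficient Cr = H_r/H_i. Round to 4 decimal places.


Cr = H_r / H_i
Cr = 0.37 / 0.86
Cr = 0.4302

0.4302


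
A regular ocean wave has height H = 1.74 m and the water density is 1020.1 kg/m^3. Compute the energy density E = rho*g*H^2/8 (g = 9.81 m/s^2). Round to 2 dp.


E = (1/8) * rho * g * H^2
E = (1/8) * 1020.1 * 9.81 * 1.74^2
E = 0.125 * 1020.1 * 9.81 * 3.0276
E = 3787.22 J/m^2

3787.22


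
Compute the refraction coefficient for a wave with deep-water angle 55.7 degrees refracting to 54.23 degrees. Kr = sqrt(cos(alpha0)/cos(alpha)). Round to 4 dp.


Kr = sqrt(cos(alpha0) / cos(alpha))
cos(55.7) = 0.563526
cos(54.23) = 0.584533
Kr = sqrt(0.563526 / 0.584533)
Kr = sqrt(0.964062)
Kr = 0.9819

0.9819


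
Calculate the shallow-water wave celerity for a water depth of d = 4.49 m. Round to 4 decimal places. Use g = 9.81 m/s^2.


Using the shallow-water approximation:
C = sqrt(g * d) = sqrt(9.81 * 4.49)
C = sqrt(44.0469)
C = 6.6368 m/s

6.6368


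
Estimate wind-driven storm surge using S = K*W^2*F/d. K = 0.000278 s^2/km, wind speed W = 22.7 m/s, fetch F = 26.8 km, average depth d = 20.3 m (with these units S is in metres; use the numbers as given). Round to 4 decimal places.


S = K * W^2 * F / d
W^2 = 22.7^2 = 515.29
S = 0.000278 * 515.29 * 26.8 / 20.3
Numerator = 0.000278 * 515.29 * 26.8 = 3.839117
S = 3.839117 / 20.3 = 0.1891 m

0.1891


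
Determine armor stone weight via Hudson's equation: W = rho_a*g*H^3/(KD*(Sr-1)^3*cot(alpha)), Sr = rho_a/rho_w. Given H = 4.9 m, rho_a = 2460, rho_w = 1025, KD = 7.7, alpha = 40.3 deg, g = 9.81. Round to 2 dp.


Sr = rho_a / rho_w = 2460 / 1025 = 2.400000
(Sr - 1) = 1.400000
(Sr - 1)^3 = 2.744000
cot(40.3) = 1 / tan(40.3) = 1 / 0.848062 = 1.179160
Numerator = 2460 * 9.81 * 4.9^3 = 2839176.2574
Denominator = 7.7 * 2.744000 * 1.179160 = 24.914226
W = 2839176.2574 / 24.914226
W = 113958.04 N

113958.04


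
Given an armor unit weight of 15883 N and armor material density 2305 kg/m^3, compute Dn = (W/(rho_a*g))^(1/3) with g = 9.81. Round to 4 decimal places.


V = W / (rho_a * g)
V = 15883 / (2305 * 9.81)
V = 15883 / 22612.05
V = 0.702413 m^3
Dn = V^(1/3) = 0.702413^(1/3)
Dn = 0.8889 m

0.8889


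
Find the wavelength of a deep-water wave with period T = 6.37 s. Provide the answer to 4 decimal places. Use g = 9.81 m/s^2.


L0 = g * T^2 / (2 * pi)
L0 = 9.81 * 6.37^2 / (2 * pi)
L0 = 9.81 * 40.5769 / 6.28319
L0 = 398.0594 / 6.28319
L0 = 63.3531 m

63.3531


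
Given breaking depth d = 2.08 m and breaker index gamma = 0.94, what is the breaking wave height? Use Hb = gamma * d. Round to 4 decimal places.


Hb = gamma * d
Hb = 0.94 * 2.08
Hb = 1.9552 m

1.9552


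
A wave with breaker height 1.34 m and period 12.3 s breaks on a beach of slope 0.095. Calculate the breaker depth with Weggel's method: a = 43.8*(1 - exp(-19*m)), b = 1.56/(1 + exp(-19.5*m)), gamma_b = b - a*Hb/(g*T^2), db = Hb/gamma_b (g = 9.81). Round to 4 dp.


a = 43.8 * (1 - exp(-19 * m))
exp(-19 * 0.095) = exp(-1.8050) = 0.164474
a = 43.8 * (1 - 0.164474) = 36.596019
b = 1.56 / (1 + exp(-19.5 * m))
exp(-19.5 * 0.095) = exp(-1.8525) = 0.156845
b = 1.56 / (1 + 0.156845) = 1.348496
Hb / (g * T^2) = 1.34 / (9.81 * 12.3^2) = 1.34 / 1484.1549 = 0.00090287
gamma_b = b - a * Hb/(g*T^2) = 1.348496 - 36.596019 * 0.00090287 = 1.315454
db = Hb / gamma_b = 1.34 / 1.315454
db = 1.0187 m

1.0187


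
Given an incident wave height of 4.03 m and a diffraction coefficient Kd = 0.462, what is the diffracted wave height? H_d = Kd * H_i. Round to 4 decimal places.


H_d = Kd * H_i
H_d = 0.462 * 4.03
H_d = 1.8619 m

1.8619


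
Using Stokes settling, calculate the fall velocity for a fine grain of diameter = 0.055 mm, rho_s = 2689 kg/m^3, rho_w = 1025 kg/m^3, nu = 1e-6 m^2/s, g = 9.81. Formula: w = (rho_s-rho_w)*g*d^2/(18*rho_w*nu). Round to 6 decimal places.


w = (rho_s - rho_w) * g * d^2 / (18 * rho_w * nu)
d = 0.055 mm = 0.000055 m
rho_s - rho_w = 2689 - 1025 = 1664
Numerator = 1664 * 9.81 * (0.000055)^2 = 0.000049379616
Denominator = 18 * 1025 * 1e-6 = 0.018450
w = 0.002676 m/s

0.002676


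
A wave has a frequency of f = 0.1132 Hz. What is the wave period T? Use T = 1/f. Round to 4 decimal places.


T = 1 / f
T = 1 / 0.1132
T = 8.8339 s

8.8339


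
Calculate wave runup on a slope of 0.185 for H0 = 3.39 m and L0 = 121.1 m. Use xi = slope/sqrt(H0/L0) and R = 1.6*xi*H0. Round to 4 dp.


xi = slope / sqrt(H0/L0)
H0/L0 = 3.39/121.1 = 0.027993
sqrt(0.027993) = 0.167312
xi = 0.185 / 0.167312 = 1.105717
R = 1.6 * xi * H0 = 1.6 * 1.105717 * 3.39
R = 5.9974 m

5.9974


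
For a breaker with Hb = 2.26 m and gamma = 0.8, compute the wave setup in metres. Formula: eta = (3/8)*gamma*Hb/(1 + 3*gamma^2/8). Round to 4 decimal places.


eta = (3/8) * gamma * Hb / (1 + 3*gamma^2/8)
Numerator = (3/8) * 0.8 * 2.26 = 0.678000
Denominator = 1 + 3*0.8^2/8 = 1 + 0.240000 = 1.240000
eta = 0.678000 / 1.240000
eta = 0.5468 m

0.5468


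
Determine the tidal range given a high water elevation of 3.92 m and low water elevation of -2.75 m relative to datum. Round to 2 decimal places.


Tidal range = High water - Low water
Tidal range = 3.92 - (-2.75)
Tidal range = 6.67 m

6.67


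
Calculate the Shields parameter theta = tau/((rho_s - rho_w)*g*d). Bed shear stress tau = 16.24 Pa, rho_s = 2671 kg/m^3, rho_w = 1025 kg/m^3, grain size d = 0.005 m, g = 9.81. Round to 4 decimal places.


theta = tau / ((rho_s - rho_w) * g * d)
rho_s - rho_w = 2671 - 1025 = 1646
Denominator = 1646 * 9.81 * 0.005 = 80.736300
theta = 16.24 / 80.736300
theta = 0.2011

0.2011


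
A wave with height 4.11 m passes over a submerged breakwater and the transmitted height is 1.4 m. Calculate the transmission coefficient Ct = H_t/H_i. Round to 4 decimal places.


Ct = H_t / H_i
Ct = 1.4 / 4.11
Ct = 0.3406

0.3406


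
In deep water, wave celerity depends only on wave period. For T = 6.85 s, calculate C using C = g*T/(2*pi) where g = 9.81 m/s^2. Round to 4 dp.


We use the deep-water celerity formula:
C = g * T / (2 * pi)
C = 9.81 * 6.85 / (2 * 3.14159...)
C = 67.198500 / 6.283185
C = 10.6950 m/s

10.6950


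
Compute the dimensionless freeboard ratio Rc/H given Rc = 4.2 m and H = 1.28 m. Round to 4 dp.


Relative freeboard = Rc / H
= 4.2 / 1.28
= 3.2813

3.2813


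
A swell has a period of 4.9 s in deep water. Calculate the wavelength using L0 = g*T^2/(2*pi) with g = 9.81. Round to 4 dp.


L0 = g * T^2 / (2 * pi)
L0 = 9.81 * 4.9^2 / (2 * pi)
L0 = 9.81 * 24.0100 / 6.28319
L0 = 235.5381 / 6.28319
L0 = 37.4871 m

37.4871


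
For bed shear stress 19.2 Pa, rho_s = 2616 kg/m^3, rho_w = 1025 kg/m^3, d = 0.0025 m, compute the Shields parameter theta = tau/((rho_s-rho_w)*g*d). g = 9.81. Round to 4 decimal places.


theta = tau / ((rho_s - rho_w) * g * d)
rho_s - rho_w = 2616 - 1025 = 1591
Denominator = 1591 * 9.81 * 0.0025 = 39.019275
theta = 19.2 / 39.019275
theta = 0.4921

0.4921


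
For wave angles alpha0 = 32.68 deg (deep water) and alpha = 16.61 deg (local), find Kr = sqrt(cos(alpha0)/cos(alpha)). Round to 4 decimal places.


Kr = sqrt(cos(alpha0) / cos(alpha))
cos(32.68) = 0.841699
cos(16.61) = 0.958273
Kr = sqrt(0.841699 / 0.958273)
Kr = sqrt(0.878351)
Kr = 0.9372

0.9372


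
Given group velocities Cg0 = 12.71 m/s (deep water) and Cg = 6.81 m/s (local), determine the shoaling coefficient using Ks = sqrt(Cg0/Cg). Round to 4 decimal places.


Ks = sqrt(Cg0 / Cg)
Ks = sqrt(12.71 / 6.81)
Ks = sqrt(1.8664)
Ks = 1.3662

1.3662


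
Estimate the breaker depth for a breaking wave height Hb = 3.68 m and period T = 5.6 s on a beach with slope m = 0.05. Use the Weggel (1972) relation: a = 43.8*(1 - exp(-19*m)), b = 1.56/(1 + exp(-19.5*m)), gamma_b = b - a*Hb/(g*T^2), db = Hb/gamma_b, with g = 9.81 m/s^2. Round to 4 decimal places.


a = 43.8 * (1 - exp(-19 * m))
exp(-19 * 0.05) = exp(-0.9500) = 0.386741
a = 43.8 * (1 - 0.386741) = 26.860743
b = 1.56 / (1 + exp(-19.5 * m))
exp(-19.5 * 0.05) = exp(-0.9750) = 0.377192
b = 1.56 / (1 + 0.377192) = 1.132739
Hb / (g * T^2) = 3.68 / (9.81 * 5.6^2) = 3.68 / 307.6416 = 0.01196197
gamma_b = b - a * Hb/(g*T^2) = 1.132739 - 26.860743 * 0.01196197 = 0.811432
db = Hb / gamma_b = 3.68 / 0.811432
db = 4.5352 m

4.5352


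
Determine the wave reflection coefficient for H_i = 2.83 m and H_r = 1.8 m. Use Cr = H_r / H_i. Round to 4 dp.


Cr = H_r / H_i
Cr = 1.8 / 2.83
Cr = 0.6360

0.6360


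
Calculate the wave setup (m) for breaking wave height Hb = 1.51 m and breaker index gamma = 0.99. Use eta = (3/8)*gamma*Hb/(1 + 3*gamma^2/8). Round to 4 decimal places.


eta = (3/8) * gamma * Hb / (1 + 3*gamma^2/8)
Numerator = (3/8) * 0.99 * 1.51 = 0.560587
Denominator = 1 + 3*0.99^2/8 = 1 + 0.367538 = 1.367538
eta = 0.560587 / 1.367538
eta = 0.4099 m

0.4099


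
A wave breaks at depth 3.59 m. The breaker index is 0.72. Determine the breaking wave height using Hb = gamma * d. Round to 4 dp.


Hb = gamma * d
Hb = 0.72 * 3.59
Hb = 2.5848 m

2.5848


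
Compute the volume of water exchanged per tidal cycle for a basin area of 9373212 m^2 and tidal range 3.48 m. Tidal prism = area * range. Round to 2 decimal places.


Tidal prism = Area * Tidal range
P = 9373212 * 3.48
P = 32618777.76 m^3

32618777.76


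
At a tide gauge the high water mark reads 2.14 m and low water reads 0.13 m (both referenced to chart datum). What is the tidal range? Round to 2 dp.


Tidal range = High water - Low water
Tidal range = 2.14 - (0.13)
Tidal range = 2.01 m

2.01


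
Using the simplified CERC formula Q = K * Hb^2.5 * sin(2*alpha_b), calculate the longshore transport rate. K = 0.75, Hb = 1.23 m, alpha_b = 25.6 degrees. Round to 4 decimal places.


Q = K * Hb^2.5 * sin(2 * alpha_b)
Hb^2.5 = 1.23^2.5 = 1.677887
sin(2 * 25.6) = sin(51.2) = 0.779338
Q = 0.75 * 1.677887 * 0.779338
Q = 0.9807 m^3/s

0.9807


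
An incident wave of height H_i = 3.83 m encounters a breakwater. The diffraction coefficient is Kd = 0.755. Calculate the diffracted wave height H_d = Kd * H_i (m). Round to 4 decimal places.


H_d = Kd * H_i
H_d = 0.755 * 3.83
H_d = 2.8917 m

2.8917


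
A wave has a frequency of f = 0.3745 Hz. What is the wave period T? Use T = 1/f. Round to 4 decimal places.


T = 1 / f
T = 1 / 0.3745
T = 2.6702 s

2.6702


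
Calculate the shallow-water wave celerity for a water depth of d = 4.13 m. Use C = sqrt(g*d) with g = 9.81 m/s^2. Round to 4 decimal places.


Using the shallow-water approximation:
C = sqrt(g * d) = sqrt(9.81 * 4.13)
C = sqrt(40.5153)
C = 6.3652 m/s

6.3652


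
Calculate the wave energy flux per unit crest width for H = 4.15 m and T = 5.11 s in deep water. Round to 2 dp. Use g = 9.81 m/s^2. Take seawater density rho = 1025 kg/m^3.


P = rho * g^2 * H^2 * T / (32 * pi)
P = 1025 * 9.81^2 * 4.15^2 * 5.11 / (32 * pi)
P = 1025 * 96.2361 * 17.2225 * 5.11 / 100.53096
P = 86353.34 W/m

86353.34


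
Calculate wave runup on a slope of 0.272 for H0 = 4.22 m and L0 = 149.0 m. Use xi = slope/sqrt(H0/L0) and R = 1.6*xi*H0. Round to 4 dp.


xi = slope / sqrt(H0/L0)
H0/L0 = 4.22/149.0 = 0.028322
sqrt(0.028322) = 0.168292
xi = 0.272 / 0.168292 = 1.616240
R = 1.6 * xi * H0 = 1.6 * 1.616240 * 4.22
R = 10.9129 m

10.9129


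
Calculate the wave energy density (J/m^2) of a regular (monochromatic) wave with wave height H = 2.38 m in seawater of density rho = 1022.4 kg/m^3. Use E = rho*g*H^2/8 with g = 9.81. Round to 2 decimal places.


E = (1/8) * rho * g * H^2
E = (1/8) * 1022.4 * 9.81 * 2.38^2
E = 0.125 * 1022.4 * 9.81 * 5.6644
E = 7101.56 J/m^2

7101.56


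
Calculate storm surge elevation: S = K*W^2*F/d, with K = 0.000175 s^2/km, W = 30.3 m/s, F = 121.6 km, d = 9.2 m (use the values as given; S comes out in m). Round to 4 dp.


S = K * W^2 * F / d
W^2 = 30.3^2 = 918.09
S = 0.000175 * 918.09 * 121.6 / 9.2
Numerator = 0.000175 * 918.09 * 121.6 = 19.536955
S = 19.536955 / 9.2 = 2.1236 m

2.1236


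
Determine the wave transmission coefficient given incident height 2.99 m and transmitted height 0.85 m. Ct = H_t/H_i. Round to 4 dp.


Ct = H_t / H_i
Ct = 0.85 / 2.99
Ct = 0.2843

0.2843


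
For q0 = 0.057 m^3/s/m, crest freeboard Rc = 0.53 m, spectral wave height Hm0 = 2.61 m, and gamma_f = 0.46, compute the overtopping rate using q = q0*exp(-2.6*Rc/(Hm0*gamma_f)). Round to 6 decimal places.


q = q0 * exp(-2.6 * Rc / (Hm0 * gamma_f))
Exponent = -2.6 * 0.53 / (2.61 * 0.46)
= -2.6 * 0.53 / 1.2006
= -1.147759
exp(-1.147759) = 0.317347
q = 0.057 * 0.317347
q = 0.018089 m^3/s/m

0.018089


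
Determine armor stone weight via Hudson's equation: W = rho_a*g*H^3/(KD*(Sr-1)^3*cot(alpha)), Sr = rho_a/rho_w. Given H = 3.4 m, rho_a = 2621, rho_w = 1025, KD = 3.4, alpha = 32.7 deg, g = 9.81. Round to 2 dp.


Sr = rho_a / rho_w = 2621 / 1025 = 2.557073
(Sr - 1) = 1.557073
(Sr - 1)^3 = 3.775088
cot(32.7) = 1 / tan(32.7) = 1 / 0.641989 = 1.557660
Numerator = 2621 * 9.81 * 3.4^3 = 1010584.8410
Denominator = 3.4 * 3.775088 * 1.557660 = 19.993033
W = 1010584.8410 / 19.993033
W = 50546.85 N

50546.85


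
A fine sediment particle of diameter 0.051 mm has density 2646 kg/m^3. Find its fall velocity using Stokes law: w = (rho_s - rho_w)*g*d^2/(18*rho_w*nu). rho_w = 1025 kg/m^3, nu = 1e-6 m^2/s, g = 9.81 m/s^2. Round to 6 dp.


w = (rho_s - rho_w) * g * d^2 / (18 * rho_w * nu)
d = 0.051 mm = 0.000051 m
rho_s - rho_w = 2646 - 1025 = 1621
Numerator = 1621 * 9.81 * (0.000051)^2 = 0.000041361128
Denominator = 18 * 1025 * 1e-6 = 0.018450
w = 0.002242 m/s

0.002242


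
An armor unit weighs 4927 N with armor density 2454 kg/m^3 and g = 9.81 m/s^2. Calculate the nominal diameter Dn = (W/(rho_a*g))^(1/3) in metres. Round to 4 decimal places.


V = W / (rho_a * g)
V = 4927 / (2454 * 9.81)
V = 4927 / 24073.74
V = 0.204663 m^3
Dn = V^(1/3) = 0.204663^(1/3)
Dn = 0.5893 m

0.5893


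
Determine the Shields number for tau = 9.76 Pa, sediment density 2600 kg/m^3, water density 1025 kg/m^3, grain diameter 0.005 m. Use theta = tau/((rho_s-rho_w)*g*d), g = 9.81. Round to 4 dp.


theta = tau / ((rho_s - rho_w) * g * d)
rho_s - rho_w = 2600 - 1025 = 1575
Denominator = 1575 * 9.81 * 0.005 = 77.253750
theta = 9.76 / 77.253750
theta = 0.1263

0.1263


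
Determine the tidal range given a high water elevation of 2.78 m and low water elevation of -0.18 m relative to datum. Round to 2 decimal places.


Tidal range = High water - Low water
Tidal range = 2.78 - (-0.18)
Tidal range = 2.96 m

2.96


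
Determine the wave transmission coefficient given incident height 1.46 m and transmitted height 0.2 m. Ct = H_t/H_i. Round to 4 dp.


Ct = H_t / H_i
Ct = 0.2 / 1.46
Ct = 0.1370

0.1370


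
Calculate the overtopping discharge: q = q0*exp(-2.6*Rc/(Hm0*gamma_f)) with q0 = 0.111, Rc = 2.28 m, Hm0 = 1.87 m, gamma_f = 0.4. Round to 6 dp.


q = q0 * exp(-2.6 * Rc / (Hm0 * gamma_f))
Exponent = -2.6 * 2.28 / (1.87 * 0.4)
= -2.6 * 2.28 / 0.7480
= -7.925134
exp(-7.925134) = 0.000362
q = 0.111 * 0.000362
q = 0.000040 m^3/s/m

0.000040


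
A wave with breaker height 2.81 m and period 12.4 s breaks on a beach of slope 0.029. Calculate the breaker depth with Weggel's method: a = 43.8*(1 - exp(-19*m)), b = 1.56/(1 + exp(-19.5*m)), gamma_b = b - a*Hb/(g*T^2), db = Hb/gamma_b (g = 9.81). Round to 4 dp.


a = 43.8 * (1 - exp(-19 * m))
exp(-19 * 0.029) = exp(-0.5510) = 0.576373
a = 43.8 * (1 - 0.576373) = 18.554856
b = 1.56 / (1 + exp(-19.5 * m))
exp(-19.5 * 0.029) = exp(-0.5655) = 0.568076
b = 1.56 / (1 + 0.568076) = 0.994850
Hb / (g * T^2) = 2.81 / (9.81 * 12.4^2) = 2.81 / 1508.3856 = 0.00186292
gamma_b = b - a * Hb/(g*T^2) = 0.994850 - 18.554856 * 0.00186292 = 0.960284
db = Hb / gamma_b = 2.81 / 0.960284
db = 2.9262 m

2.9262


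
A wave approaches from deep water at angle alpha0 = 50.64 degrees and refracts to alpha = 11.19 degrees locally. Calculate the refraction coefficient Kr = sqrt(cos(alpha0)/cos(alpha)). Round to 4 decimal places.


Kr = sqrt(cos(alpha0) / cos(alpha))
cos(50.64) = 0.634191
cos(11.19) = 0.980989
Kr = sqrt(0.634191 / 0.980989)
Kr = sqrt(0.646481)
Kr = 0.8040

0.8040


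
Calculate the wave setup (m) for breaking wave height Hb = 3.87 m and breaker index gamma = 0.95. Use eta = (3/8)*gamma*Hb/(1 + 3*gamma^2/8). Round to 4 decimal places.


eta = (3/8) * gamma * Hb / (1 + 3*gamma^2/8)
Numerator = (3/8) * 0.95 * 3.87 = 1.378687
Denominator = 1 + 3*0.95^2/8 = 1 + 0.338438 = 1.338438
eta = 1.378687 / 1.338438
eta = 1.0301 m

1.0301


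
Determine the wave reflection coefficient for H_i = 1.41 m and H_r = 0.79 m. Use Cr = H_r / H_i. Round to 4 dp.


Cr = H_r / H_i
Cr = 0.79 / 1.41
Cr = 0.5603

0.5603


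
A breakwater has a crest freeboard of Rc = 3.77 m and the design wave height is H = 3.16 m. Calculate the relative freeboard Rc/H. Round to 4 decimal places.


Relative freeboard = Rc / H
= 3.77 / 3.16
= 1.1930

1.1930


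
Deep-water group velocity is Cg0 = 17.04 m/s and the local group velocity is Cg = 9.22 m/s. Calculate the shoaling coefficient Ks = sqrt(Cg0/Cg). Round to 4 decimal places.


Ks = sqrt(Cg0 / Cg)
Ks = sqrt(17.04 / 9.22)
Ks = sqrt(1.8482)
Ks = 1.3595

1.3595


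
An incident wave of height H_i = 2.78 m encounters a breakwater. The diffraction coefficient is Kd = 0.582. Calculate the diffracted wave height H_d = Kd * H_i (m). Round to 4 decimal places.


H_d = Kd * H_i
H_d = 0.582 * 2.78
H_d = 1.6180 m

1.6180


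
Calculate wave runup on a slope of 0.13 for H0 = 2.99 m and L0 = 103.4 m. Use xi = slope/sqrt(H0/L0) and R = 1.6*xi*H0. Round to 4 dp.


xi = slope / sqrt(H0/L0)
H0/L0 = 2.99/103.4 = 0.028917
sqrt(0.028917) = 0.170049
xi = 0.13 / 0.170049 = 0.764483
R = 1.6 * xi * H0 = 1.6 * 0.764483 * 2.99
R = 3.6573 m

3.6573


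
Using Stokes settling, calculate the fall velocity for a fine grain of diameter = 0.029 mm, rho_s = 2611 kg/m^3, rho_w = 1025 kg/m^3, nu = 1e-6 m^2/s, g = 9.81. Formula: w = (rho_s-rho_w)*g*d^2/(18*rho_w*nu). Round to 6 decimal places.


w = (rho_s - rho_w) * g * d^2 / (18 * rho_w * nu)
d = 0.029 mm = 0.000029 m
rho_s - rho_w = 2611 - 1025 = 1586
Numerator = 1586 * 9.81 * (0.000029)^2 = 0.000013084833
Denominator = 18 * 1025 * 1e-6 = 0.018450
w = 0.000709 m/s

0.000709


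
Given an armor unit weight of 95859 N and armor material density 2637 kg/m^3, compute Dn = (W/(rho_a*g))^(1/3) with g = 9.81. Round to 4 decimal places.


V = W / (rho_a * g)
V = 95859 / (2637 * 9.81)
V = 95859 / 25868.97
V = 3.705559 m^3
Dn = V^(1/3) = 3.705559^(1/3)
Dn = 1.5475 m

1.5475


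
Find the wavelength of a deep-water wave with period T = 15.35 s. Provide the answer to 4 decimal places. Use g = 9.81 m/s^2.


L0 = g * T^2 / (2 * pi)
L0 = 9.81 * 15.35^2 / (2 * pi)
L0 = 9.81 * 235.6225 / 6.28319
L0 = 2311.4567 / 6.28319
L0 = 367.8798 m

367.8798


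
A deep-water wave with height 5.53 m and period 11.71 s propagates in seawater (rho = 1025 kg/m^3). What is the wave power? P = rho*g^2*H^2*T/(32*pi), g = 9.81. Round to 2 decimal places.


P = rho * g^2 * H^2 * T / (32 * pi)
P = 1025 * 9.81^2 * 5.53^2 * 11.71 / (32 * pi)
P = 1025 * 96.2361 * 30.5809 * 11.71 / 100.53096
P = 351373.65 W/m

351373.65


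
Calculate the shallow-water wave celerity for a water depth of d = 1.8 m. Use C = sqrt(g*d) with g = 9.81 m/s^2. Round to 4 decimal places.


Using the shallow-water approximation:
C = sqrt(g * d) = sqrt(9.81 * 1.8)
C = sqrt(17.6580)
C = 4.2021 m/s

4.2021


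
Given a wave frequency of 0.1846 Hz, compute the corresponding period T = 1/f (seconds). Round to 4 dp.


T = 1 / f
T = 1 / 0.1846
T = 5.4171 s

5.4171


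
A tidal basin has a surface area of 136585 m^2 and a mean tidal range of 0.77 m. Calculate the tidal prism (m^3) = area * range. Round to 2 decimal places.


Tidal prism = Area * Tidal range
P = 136585 * 0.77
P = 105170.45 m^3

105170.45


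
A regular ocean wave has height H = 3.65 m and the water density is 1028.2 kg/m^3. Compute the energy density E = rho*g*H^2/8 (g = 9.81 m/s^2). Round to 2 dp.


E = (1/8) * rho * g * H^2
E = (1/8) * 1028.2 * 9.81 * 3.65^2
E = 0.125 * 1028.2 * 9.81 * 13.3225
E = 16797.41 J/m^2

16797.41


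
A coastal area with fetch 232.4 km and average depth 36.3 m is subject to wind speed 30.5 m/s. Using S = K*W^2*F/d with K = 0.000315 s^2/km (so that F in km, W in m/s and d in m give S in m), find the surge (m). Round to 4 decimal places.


S = K * W^2 * F / d
W^2 = 30.5^2 = 930.25
S = 0.000315 * 930.25 * 232.4 / 36.3
Numerator = 0.000315 * 930.25 * 232.4 = 68.099882
S = 68.099882 / 36.3 = 1.8760 m

1.8760


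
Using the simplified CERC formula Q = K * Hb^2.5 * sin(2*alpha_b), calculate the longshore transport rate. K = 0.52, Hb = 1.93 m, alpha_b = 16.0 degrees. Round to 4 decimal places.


Q = K * Hb^2.5 * sin(2 * alpha_b)
Hb^2.5 = 1.93^2.5 = 5.174796
sin(2 * 16.0) = sin(32.0) = 0.529919
Q = 0.52 * 5.174796 * 0.529919
Q = 1.4260 m^3/s

1.4260


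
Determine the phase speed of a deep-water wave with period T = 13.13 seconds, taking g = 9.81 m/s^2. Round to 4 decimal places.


We use the deep-water celerity formula:
C = g * T / (2 * pi)
C = 9.81 * 13.13 / (2 * 3.14159...)
C = 128.805300 / 6.283185
C = 20.5000 m/s

20.5000


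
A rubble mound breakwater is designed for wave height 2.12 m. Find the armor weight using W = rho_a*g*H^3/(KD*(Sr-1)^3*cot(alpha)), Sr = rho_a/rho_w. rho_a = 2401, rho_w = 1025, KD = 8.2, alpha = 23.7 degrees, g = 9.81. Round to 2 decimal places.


Sr = rho_a / rho_w = 2401 / 1025 = 2.342439
(Sr - 1) = 1.342439
(Sr - 1)^3 = 2.419266
cot(23.7) = 1 / tan(23.7) = 1 / 0.438969 = 2.278064
Numerator = 2401 * 9.81 * 2.12^3 = 224423.7166
Denominator = 8.2 * 2.419266 * 2.278064 = 45.192191
W = 224423.7166 / 45.192191
W = 4965.98 N

4965.98


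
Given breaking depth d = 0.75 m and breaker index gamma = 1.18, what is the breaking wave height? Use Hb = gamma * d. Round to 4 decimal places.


Hb = gamma * d
Hb = 1.18 * 0.75
Hb = 0.8850 m

0.8850


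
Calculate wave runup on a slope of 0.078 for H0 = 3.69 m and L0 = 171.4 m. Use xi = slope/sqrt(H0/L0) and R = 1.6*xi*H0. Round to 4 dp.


xi = slope / sqrt(H0/L0)
H0/L0 = 3.69/171.4 = 0.021529
sqrt(0.021529) = 0.146726
xi = 0.078 / 0.146726 = 0.531602
R = 1.6 * xi * H0 = 1.6 * 0.531602 * 3.69
R = 3.1386 m

3.1386


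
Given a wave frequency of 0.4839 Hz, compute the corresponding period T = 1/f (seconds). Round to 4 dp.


T = 1 / f
T = 1 / 0.4839
T = 2.0665 s

2.0665


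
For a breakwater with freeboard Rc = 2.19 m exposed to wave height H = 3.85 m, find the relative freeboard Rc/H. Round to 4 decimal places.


Relative freeboard = Rc / H
= 2.19 / 3.85
= 0.5688

0.5688


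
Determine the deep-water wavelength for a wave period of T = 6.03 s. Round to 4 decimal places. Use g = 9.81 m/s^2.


L0 = g * T^2 / (2 * pi)
L0 = 9.81 * 6.03^2 / (2 * pi)
L0 = 9.81 * 36.3609 / 6.28319
L0 = 356.7004 / 6.28319
L0 = 56.7706 m

56.7706


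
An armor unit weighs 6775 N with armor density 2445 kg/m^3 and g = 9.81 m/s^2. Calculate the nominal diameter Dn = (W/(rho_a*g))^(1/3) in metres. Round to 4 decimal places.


V = W / (rho_a * g)
V = 6775 / (2445 * 9.81)
V = 6775 / 23985.45
V = 0.282463 m^3
Dn = V^(1/3) = 0.282463^(1/3)
Dn = 0.6561 m

0.6561


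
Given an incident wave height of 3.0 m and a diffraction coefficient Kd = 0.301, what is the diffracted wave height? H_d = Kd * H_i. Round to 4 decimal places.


H_d = Kd * H_i
H_d = 0.301 * 3.0
H_d = 0.9030 m

0.9030


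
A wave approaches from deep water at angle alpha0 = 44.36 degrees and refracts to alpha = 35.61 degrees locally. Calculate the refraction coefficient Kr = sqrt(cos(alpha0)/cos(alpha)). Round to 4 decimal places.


Kr = sqrt(cos(alpha0) / cos(alpha))
cos(44.36) = 0.714961
cos(35.61) = 0.812999
Kr = sqrt(0.714961 / 0.812999)
Kr = sqrt(0.879412)
Kr = 0.9378

0.9378


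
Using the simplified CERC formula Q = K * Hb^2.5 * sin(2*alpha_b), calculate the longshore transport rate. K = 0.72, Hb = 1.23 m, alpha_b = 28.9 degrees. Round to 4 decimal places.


Q = K * Hb^2.5 * sin(2 * alpha_b)
Hb^2.5 = 1.23^2.5 = 1.677887
sin(2 * 28.9) = sin(57.8) = 0.846193
Q = 0.72 * 1.677887 * 0.846193
Q = 1.0223 m^3/s

1.0223


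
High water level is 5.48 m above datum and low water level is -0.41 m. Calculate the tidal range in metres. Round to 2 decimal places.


Tidal range = High water - Low water
Tidal range = 5.48 - (-0.41)
Tidal range = 5.89 m

5.89


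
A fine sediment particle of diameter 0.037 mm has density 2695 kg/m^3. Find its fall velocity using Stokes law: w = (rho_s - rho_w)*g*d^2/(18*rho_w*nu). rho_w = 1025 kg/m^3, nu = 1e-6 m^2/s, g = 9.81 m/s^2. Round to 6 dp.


w = (rho_s - rho_w) * g * d^2 / (18 * rho_w * nu)
d = 0.037 mm = 0.000037 m
rho_s - rho_w = 2695 - 1025 = 1670
Numerator = 1670 * 9.81 * (0.000037)^2 = 0.000022427916
Denominator = 18 * 1025 * 1e-6 = 0.018450
w = 0.001216 m/s

0.001216


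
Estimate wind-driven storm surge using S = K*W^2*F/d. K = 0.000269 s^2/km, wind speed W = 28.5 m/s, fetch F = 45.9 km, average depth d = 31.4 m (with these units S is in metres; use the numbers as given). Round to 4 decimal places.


S = K * W^2 * F / d
W^2 = 28.5^2 = 812.25
S = 0.000269 * 812.25 * 45.9 / 31.4
Numerator = 0.000269 * 812.25 * 45.9 = 10.028932
S = 10.028932 / 31.4 = 0.3194 m

0.3194


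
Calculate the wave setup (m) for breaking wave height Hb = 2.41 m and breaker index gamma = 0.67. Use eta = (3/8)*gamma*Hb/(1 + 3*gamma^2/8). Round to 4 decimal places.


eta = (3/8) * gamma * Hb / (1 + 3*gamma^2/8)
Numerator = (3/8) * 0.67 * 2.41 = 0.605513
Denominator = 1 + 3*0.67^2/8 = 1 + 0.168338 = 1.168338
eta = 0.605513 / 1.168338
eta = 0.5183 m

0.5183


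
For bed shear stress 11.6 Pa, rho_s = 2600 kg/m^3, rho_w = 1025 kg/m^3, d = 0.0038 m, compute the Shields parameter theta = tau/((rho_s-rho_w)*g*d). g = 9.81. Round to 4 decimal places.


theta = tau / ((rho_s - rho_w) * g * d)
rho_s - rho_w = 2600 - 1025 = 1575
Denominator = 1575 * 9.81 * 0.0038 = 58.712850
theta = 11.6 / 58.712850
theta = 0.1976

0.1976


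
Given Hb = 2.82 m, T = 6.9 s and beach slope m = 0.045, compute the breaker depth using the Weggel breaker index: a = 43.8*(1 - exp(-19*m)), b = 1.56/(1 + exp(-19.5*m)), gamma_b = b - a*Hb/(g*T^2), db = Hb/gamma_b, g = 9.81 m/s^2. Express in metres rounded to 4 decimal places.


a = 43.8 * (1 - exp(-19 * m))
exp(-19 * 0.045) = exp(-0.8550) = 0.425283
a = 43.8 * (1 - 0.425283) = 25.172596
b = 1.56 / (1 + exp(-19.5 * m))
exp(-19.5 * 0.045) = exp(-0.8775) = 0.415821
b = 1.56 / (1 + 0.415821) = 1.101834
Hb / (g * T^2) = 2.82 / (9.81 * 6.9^2) = 2.82 / 467.0541 = 0.00603784
gamma_b = b - a * Hb/(g*T^2) = 1.101834 - 25.172596 * 0.00603784 = 0.949846
db = Hb / gamma_b = 2.82 / 0.949846
db = 2.9689 m

2.9689


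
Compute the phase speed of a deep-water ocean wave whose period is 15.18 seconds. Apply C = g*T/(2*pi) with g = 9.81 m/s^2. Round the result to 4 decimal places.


We use the deep-water celerity formula:
C = g * T / (2 * pi)
C = 9.81 * 15.18 / (2 * 3.14159...)
C = 148.915800 / 6.283185
C = 23.7007 m/s

23.7007


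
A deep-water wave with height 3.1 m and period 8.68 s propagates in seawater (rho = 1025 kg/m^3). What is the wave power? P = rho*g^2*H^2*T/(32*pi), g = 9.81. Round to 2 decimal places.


P = rho * g^2 * H^2 * T / (32 * pi)
P = 1025 * 9.81^2 * 3.1^2 * 8.68 / (32 * pi)
P = 1025 * 96.2361 * 9.6100 * 8.68 / 100.53096
P = 81847.45 W/m

81847.45


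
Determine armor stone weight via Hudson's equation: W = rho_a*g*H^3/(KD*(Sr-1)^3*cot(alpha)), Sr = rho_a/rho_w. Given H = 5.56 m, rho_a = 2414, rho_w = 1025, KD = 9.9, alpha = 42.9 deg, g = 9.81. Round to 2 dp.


Sr = rho_a / rho_w = 2414 / 1025 = 2.355122
(Sr - 1) = 1.355122
(Sr - 1)^3 = 2.488486
cot(42.9) = 1 / tan(42.9) = 1 / 0.929257 = 1.076128
Numerator = 2414 * 9.81 * 5.56^3 = 4070339.6256
Denominator = 9.9 * 2.488486 * 1.076128 = 26.511502
W = 4070339.6256 / 26.511502
W = 153531.08 N

153531.08


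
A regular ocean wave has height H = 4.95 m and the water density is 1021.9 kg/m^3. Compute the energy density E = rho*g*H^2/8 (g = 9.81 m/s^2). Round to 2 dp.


E = (1/8) * rho * g * H^2
E = (1/8) * 1021.9 * 9.81 * 4.95^2
E = 0.125 * 1021.9 * 9.81 * 24.5025
E = 30704.20 J/m^2

30704.20
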